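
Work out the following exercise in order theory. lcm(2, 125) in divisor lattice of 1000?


Join=lcm.
gcd(2,125)=1
lcm=250


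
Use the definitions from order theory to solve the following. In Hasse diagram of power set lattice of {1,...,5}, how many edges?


A cover relation a -< b holds when a < b with no c strictly between.
Cover relations:
  {} -< {1}
  {} -< {2}
  {} -< {3}
  {} -< {4}
  {} -< {5}
  {1} -< {1,2}
  {1} -< {1,3}
  {1} -< {1,4}
  ...72 more
Total: 80


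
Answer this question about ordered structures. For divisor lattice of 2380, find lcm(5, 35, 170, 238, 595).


In a divisor lattice, join = lcm (least common multiple).
Compute lcm iteratively: start with first element, then lcm(current, next).
Elements: [5, 35, 170, 238, 595]
lcm(5,35) = 35
lcm(35,170) = 1190
lcm(1190,238) = 1190
lcm(1190,595) = 1190
Final lcm = 1190


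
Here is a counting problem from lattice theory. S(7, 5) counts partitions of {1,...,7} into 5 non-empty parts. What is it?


S(n,k) = k*S(n-1,k) + S(n-1,k-1).
S(6,5) = 15, S(6,4) = 65
S(7,5) = 5*15 + 65 = 75 + 65
S(7,5) = 140


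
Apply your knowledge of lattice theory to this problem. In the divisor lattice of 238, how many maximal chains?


A maximal chain goes from the minimum element to a maximal element via cover relations.
Counting all min-to-max paths in the cover graph.
Total maximal chains: 6


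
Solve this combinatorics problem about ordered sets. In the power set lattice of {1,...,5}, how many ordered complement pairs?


Complement pair (a,b): a meet b = bottom, a join b = top.
Here: A intersect B = {} and A union B = {1,...,5}.
Pairs found: ({},{1,2,3,4,5}), ({1},{2,3,4,5}), ({2},{1,3,4,5}), ({3},{1,2,4,5}), ... (28 more)
Total ordered pairs: 32


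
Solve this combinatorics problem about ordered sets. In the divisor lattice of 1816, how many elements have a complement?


An element a is complemented if some b has a meet b = bottom, a join b = top.
a is complemented iff gcd(a, n/a)=1, i.e. a is a unitary divisor of 1816.
Complemented elements: 1, 8, 227, 1816
Count: 4


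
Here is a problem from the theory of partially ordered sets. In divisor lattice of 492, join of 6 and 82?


In a divisor lattice, join = lcm (least common multiple).
gcd(6,82) = 2
lcm(6,82) = 6*82/gcd = 492/2 = 246


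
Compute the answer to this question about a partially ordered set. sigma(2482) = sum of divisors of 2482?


sigma(n) = sum of divisors.
Divisors of 2482: [1, 2, 17, 34, 73, 146, 1241, 2482]
Sum = 3996


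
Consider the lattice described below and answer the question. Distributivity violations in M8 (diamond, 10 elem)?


Distributive law: a ^ (b v c) = (a ^ b) v (a ^ c).
Check all 10^3 = 1000 ordered triples (a,b,c).
  e.g. a=a1, b=a2, c=a3: lhs=a1 != rhs=0
  e.g. a=a1, b=a2, c=a4: lhs=a1 != rhs=0
Total violating triples: 336


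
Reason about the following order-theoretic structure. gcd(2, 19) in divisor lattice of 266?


Meet=gcd.
gcd(2,19)=1


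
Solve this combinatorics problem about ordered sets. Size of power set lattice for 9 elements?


Power set = 2^n.
2^9 = 512


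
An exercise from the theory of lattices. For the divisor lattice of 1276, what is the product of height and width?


Height = length of longest chain minus 1; width = size of largest antichain.
A maximum chain: 1 | 29 | 319 | 638 | 1276  (height 4).
A maximum antichain: {4, 22, 58, 319}  (width 4).
Product = 4 * 4 = 16


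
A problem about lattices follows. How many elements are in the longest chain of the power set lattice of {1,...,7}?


A chain is a totally ordered subset; we count the number of elements in a maximum chain.
Compute, for each element x, the size of the longest chain ending at x:
  {}: 1
  {1}: 2
  {2}: 2
  {3}: 2
  {4}: 2
  {5}: 2
  ...
A maximum chain: {} < {1} < {1,2} < {1,2,3} < {1,2,3,4} < {1,2,3,4,5} < {1,2,3,4,5,6} < {1,2,3,4,5,6,7}
Number of elements in the longest chain: 8


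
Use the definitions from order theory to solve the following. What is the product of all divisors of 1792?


Divisors of 1792: [1, 2, 4, 7, 8, 14, 16, 28, 32, 56, 64, 112, 128, 224, 256, 448, 896, 1792]
Product = n^(d(n)/2) = 1792^(18/2)
Product = 190564521159693895182919401472


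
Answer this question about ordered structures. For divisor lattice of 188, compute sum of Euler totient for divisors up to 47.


Divisors of 188 up to 47: [1, 2, 4, 47]
phi values: [1, 1, 2, 46]
Sum = 50


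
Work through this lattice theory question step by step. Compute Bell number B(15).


B(n) = number of set partitions of an n-element set.
B(n) satisfies the recurrence: B(n+1) = sum_k C(n,k)*B(k).
B(15) = 1382958545


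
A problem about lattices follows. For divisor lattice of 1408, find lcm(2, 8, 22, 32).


In a divisor lattice, join = lcm (least common multiple).
Compute lcm iteratively: start with first element, then lcm(current, next).
Elements: [2, 8, 22, 32]
lcm(2,8) = 8
lcm(8,22) = 88
lcm(88,32) = 352
Final lcm = 352


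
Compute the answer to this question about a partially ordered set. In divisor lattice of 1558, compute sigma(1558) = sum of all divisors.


sigma(n) = sum of divisors.
Divisors of 1558: [1, 2, 19, 38, 41, 82, 779, 1558]
Sum = 2520


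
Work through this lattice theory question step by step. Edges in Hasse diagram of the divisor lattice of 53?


A cover relation a -< b holds when a < b with no c strictly between.
Cover relations:
  1 -< 53
Total: 1


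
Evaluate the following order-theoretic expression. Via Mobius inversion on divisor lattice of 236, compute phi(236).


phi(n) = n * prod_{p|n} (1 - 1/p).
Prime divisors of 236: [2, 59]
phi(236) = 236 * (1 - 1/2) * (1 - 1/59)
phi(236) = 116


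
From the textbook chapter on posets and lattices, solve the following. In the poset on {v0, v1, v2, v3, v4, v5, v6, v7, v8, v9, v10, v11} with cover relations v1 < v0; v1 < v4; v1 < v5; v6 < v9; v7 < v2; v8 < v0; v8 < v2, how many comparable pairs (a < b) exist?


A comparable pair {a,b} has a < b or b < a in the order.
Count unordered pairs where one element is strictly below the other.
Examples: {v0,v1}, {v0,v8}, {v1,v4}, {v1,v5}, ...
Total comparable pairs: 7


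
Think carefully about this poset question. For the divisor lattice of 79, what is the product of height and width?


Height = length of longest chain minus 1; width = size of largest antichain.
A maximum chain: 1 | 79  (height 1).
A maximum antichain: {1}  (width 1).
Product = 1 * 1 = 1


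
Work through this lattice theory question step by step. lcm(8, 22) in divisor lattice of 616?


Join=lcm.
gcd(8,22)=2
lcm=88


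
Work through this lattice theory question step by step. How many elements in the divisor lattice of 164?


Divisors of 164: [1, 2, 4, 41, 82, 164]
Count: 6


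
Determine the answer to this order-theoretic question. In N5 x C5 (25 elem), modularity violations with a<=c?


Modular law: if a <= c then a v (b ^ c) = (a v b) ^ c.
Check all triples (a,b,c) with a <= c among 25 elements.
  e.g. a=(a,0), b=(c,0), c=(b,0): lhs=(a,0) != rhs=(b,0)
  e.g. a=(a,0), b=(c,1), c=(b,0): lhs=(a,0) != rhs=(b,0)
Total violating triples: 75


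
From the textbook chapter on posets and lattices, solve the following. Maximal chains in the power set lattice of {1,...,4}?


A maximal chain goes from the minimum element to a maximal element via cover relations.
Counting all min-to-max paths in the cover graph.
Total maximal chains: 24


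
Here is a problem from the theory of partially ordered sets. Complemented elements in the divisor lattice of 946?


An element a is complemented if some b has a meet b = bottom, a join b = top.
a is complemented iff gcd(a, n/a)=1, i.e. a is a unitary divisor of 946.
Complemented elements: 1, 2, 11, 22, 43, 86, ... (2 more)
Count: 8


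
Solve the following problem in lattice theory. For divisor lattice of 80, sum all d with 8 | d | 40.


Interval [8,40] in divisors of 80: [8, 40]
Sum = 48


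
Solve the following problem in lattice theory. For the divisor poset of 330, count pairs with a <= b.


The order relation is {(a,b) : a <= b}, reflexive so it includes (a,a).
Examples: (1,1), (1,10), (1,11), (1,110), (1,15), ...
Total ordered pairs: 81


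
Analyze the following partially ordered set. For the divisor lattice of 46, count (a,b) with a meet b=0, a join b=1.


Complement pair (a,b): a meet b = bottom, a join b = top.
Here: gcd(a,b)=1 and lcm(a,b)=46, i.e. a*b=46 with a,b coprime.
Pairs found: (1,46), (2,23), (23,2), (46,1)
Total ordered pairs: 4


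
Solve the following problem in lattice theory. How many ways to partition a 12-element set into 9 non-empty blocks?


S(n,k) = k*S(n-1,k) + S(n-1,k-1).
S(11,9) = 1155, S(11,8) = 11880
S(12,9) = 9*1155 + 11880 = 10395 + 11880
S(12,9) = 22275


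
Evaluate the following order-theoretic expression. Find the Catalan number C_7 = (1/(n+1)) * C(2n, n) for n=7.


C(n) = C(2n, n) / (n+1).
C(14, 7) = 3432
C(7) = 3432 / 8 = 429


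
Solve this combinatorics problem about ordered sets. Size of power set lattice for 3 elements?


Power set = 2^n.
2^3 = 8


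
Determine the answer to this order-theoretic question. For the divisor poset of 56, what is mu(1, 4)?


In a divisor lattice, mu(a,b) = mu(b/a) where mu is the classical Mobius function.
b/a = 4/1 = 4
Prime factorization of 4: primes [2]
4 is not squarefree, so mu(4) = 0


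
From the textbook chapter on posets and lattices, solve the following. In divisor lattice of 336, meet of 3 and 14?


In a divisor lattice, meet = gcd (greatest common divisor).
By Euclidean algorithm or factoring: gcd(3,14) = 1


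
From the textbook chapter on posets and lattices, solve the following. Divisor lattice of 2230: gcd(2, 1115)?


Meet=gcd.
gcd(2,1115)=1


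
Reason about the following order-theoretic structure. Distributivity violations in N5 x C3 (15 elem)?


Distributive law: a ^ (b v c) = (a ^ b) v (a ^ c).
Check all 15^3 = 3375 ordered triples (a,b,c).
  e.g. a=(b,0), b=(a,0), c=(c,0): lhs=(b,0) != rhs=(a,0)
  e.g. a=(b,0), b=(a,0), c=(c,1): lhs=(b,0) != rhs=(a,0)
Total violating triples: 54


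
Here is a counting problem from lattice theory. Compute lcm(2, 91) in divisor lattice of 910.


In a divisor lattice, join = lcm (least common multiple).
gcd(2,91) = 1
lcm(2,91) = 2*91/gcd = 182/1 = 182


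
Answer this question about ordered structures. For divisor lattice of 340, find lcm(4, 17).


In a divisor lattice, join = lcm (least common multiple).
Compute lcm iteratively: start with first element, then lcm(current, next).
Elements: [4, 17]
lcm(4,17) = 68
Final lcm = 68


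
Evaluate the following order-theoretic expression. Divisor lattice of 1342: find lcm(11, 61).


In a divisor lattice, join = lcm (least common multiple).
gcd(11,61) = 1
lcm(11,61) = 11*61/gcd = 671/1 = 671


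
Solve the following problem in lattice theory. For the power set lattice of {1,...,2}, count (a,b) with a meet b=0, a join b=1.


Complement pair (a,b): a meet b = bottom, a join b = top.
Here: A intersect B = {} and A union B = {1,...,2}.
Pairs found: ({},{1,2}), ({1},{2}), ({2},{1}), ({1,2},{})
Total ordered pairs: 4


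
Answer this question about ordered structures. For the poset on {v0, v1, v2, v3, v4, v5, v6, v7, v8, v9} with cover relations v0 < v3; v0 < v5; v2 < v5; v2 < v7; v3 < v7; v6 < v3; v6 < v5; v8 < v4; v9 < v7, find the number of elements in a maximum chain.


A chain is a totally ordered subset; we count the number of elements in a maximum chain.
Compute, for each element x, the size of the longest chain ending at x:
  v0: 1
  v1: 1
  v2: 1
  v6: 1
  v8: 1
  v9: 1
  ...
A maximum chain: v0 < v3 < v7
Number of elements in the longest chain: 3


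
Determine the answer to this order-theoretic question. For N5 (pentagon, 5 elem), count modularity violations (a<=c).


Modular law: if a <= c then a v (b ^ c) = (a v b) ^ c.
Check all triples (a,b,c) with a <= c among 5 elements.
  e.g. a=a, b=c, c=b: lhs=a != rhs=b
Total violating triples: 1


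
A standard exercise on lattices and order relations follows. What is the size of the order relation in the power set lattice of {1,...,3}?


The order relation is {(a,b) : a <= b}, reflexive so it includes (a,a).
Examples: ({},{}), ({},{1,2}), ({},{1,2,3}), ({},{1,3}), ({},{1}), ...
Total ordered pairs: 27


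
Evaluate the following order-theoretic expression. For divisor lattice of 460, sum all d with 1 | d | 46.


Interval [1,46] in divisors of 460: [1, 2, 23, 46]
Sum = 72


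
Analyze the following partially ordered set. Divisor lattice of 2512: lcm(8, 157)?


Join=lcm.
gcd(8,157)=1
lcm=1256


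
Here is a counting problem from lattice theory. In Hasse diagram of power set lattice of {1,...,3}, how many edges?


A cover relation a -< b holds when a < b with no c strictly between.
Cover relations:
  {} -< {1}
  {} -< {2}
  {} -< {3}
  {1} -< {1,2}
  {1} -< {1,3}
  {2} -< {1,2}
  {2} -< {2,3}
  {3} -< {1,3}
  ...4 more
Total: 12


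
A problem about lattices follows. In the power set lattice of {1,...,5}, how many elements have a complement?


An element a is complemented if some b has a meet b = bottom, a join b = top.
every subset A has complement S\A, so all elements are complemented.
Complemented elements: {}, {1}, {2}, {3}, {4}, {5}, ... (26 more)
Count: 32


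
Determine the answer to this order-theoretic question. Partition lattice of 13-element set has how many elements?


B(n) = number of set partitions of an n-element set.
B(n) satisfies the recurrence: B(n+1) = sum_k C(n,k)*B(k).
B(13) = 27644437


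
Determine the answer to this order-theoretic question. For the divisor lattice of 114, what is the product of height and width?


Height = length of longest chain minus 1; width = size of largest antichain.
A maximum chain: 1 | 19 | 57 | 114  (height 3).
A maximum antichain: {2, 3, 19}  (width 3).
Product = 3 * 3 = 9


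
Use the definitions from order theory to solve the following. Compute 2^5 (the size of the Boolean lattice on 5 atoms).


Power set = 2^n.
2^5 = 32


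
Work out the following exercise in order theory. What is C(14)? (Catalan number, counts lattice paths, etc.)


C(n) = C(2n, n) / (n+1).
C(28, 14) = 40116600
C(14) = 40116600 / 15 = 2674440


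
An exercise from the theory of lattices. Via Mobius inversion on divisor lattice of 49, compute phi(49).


phi(n) = n * prod_{p|n} (1 - 1/p).
Prime divisors of 49: [7]
phi(49) = 49 * (1 - 1/7)
phi(49) = 42


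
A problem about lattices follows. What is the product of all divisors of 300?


Divisors of 300: [1, 2, 3, 4, 5, 6, 10, 12, 15, 20, 25, 30, 50, 60, 75, 100, 150, 300]
Product = n^(d(n)/2) = 300^(18/2)
Product = 19683000000000000000000


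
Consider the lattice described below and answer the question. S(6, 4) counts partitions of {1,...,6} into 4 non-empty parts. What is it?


S(n,k) = k*S(n-1,k) + S(n-1,k-1).
S(5,4) = 10, S(5,3) = 25
S(6,4) = 4*10 + 25 = 40 + 25
S(6,4) = 65


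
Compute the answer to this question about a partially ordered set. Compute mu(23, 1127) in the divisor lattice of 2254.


In a divisor lattice, mu(a,b) = mu(b/a) where mu is the classical Mobius function.
b/a = 1127/23 = 49
Prime factorization of 49: primes [7]
49 is not squarefree, so mu(49) = 0


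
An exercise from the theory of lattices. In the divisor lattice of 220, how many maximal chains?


A maximal chain goes from the minimum element to a maximal element via cover relations.
Counting all min-to-max paths in the cover graph.
Total maximal chains: 12


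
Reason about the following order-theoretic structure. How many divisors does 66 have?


Divisors of 66: [1, 2, 3, 6, 11, 22, 33, 66]
Count: 8


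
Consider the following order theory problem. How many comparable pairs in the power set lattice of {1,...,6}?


A comparable pair {a,b} has a < b or b < a in the order.
Count unordered pairs where one element is strictly below the other.
Examples: {{},{1}}, {{},{2}}, {{},{3}}, {{},{4}}, ...
Total comparable pairs: 665


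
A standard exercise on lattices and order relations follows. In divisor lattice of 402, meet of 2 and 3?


In a divisor lattice, meet = gcd (greatest common divisor).
By Euclidean algorithm or factoring: gcd(2,3) = 1


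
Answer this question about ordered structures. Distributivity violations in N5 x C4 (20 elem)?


Distributive law: a ^ (b v c) = (a ^ b) v (a ^ c).
Check all 20^3 = 8000 ordered triples (a,b,c).
  e.g. a=(b,0), b=(a,0), c=(c,0): lhs=(b,0) != rhs=(a,0)
  e.g. a=(b,0), b=(a,0), c=(c,1): lhs=(b,0) != rhs=(a,0)
Total violating triples: 128


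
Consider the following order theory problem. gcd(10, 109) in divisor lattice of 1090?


Meet=gcd.
gcd(10,109)=1


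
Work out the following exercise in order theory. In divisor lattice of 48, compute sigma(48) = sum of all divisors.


sigma(n) = sum of divisors.
Divisors of 48: [1, 2, 3, 4, 6, 8, 12, 16, 24, 48]
Sum = 124


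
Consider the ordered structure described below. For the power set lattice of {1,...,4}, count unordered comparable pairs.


A comparable pair {a,b} has a < b or b < a in the order.
Count unordered pairs where one element is strictly below the other.
Examples: {{},{1}}, {{},{2}}, {{},{3}}, {{},{4}}, ...
Total comparable pairs: 65


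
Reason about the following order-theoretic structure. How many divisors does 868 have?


Divisors of 868: [1, 2, 4, 7, 14, 28, 31, 62, 124, 217, 434, 868]
Count: 12


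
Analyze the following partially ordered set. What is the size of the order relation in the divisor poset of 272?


The order relation is {(a,b) : a <= b}, reflexive so it includes (a,a).
Examples: (1,1), (1,136), (1,16), (1,17), (1,2), ...
Total ordered pairs: 45


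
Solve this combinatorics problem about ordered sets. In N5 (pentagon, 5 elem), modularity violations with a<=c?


Modular law: if a <= c then a v (b ^ c) = (a v b) ^ c.
Check all triples (a,b,c) with a <= c among 5 elements.
  e.g. a=a, b=c, c=b: lhs=a != rhs=b
Total violating triples: 1


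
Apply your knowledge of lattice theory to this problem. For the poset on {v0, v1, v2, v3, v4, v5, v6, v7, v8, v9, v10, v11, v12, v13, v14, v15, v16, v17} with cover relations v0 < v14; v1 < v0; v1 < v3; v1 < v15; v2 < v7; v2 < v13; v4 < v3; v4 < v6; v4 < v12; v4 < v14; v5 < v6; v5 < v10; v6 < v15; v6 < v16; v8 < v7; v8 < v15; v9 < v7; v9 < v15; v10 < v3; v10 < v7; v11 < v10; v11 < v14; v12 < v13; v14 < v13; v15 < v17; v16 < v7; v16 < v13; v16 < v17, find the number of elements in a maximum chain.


A chain is a totally ordered subset; we count the number of elements in a maximum chain.
Compute, for each element x, the size of the longest chain ending at x:
  v1: 1
  v2: 1
  v4: 1
  v5: 1
  v8: 1
  v9: 1
  ...
A maximum chain: v4 < v6 < v16 < v7
Number of elements in the longest chain: 4


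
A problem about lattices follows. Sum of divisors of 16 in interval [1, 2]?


Interval [1,2] in divisors of 16: [1, 2]
Sum = 3


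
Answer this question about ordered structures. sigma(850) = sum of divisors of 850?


sigma(n) = sum of divisors.
Divisors of 850: [1, 2, 5, 10, 17, 25, 34, 50, 85, 170, 425, 850]
Sum = 1674


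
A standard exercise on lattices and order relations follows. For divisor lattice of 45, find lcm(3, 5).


In a divisor lattice, join = lcm (least common multiple).
Compute lcm iteratively: start with first element, then lcm(current, next).
Elements: [3, 5]
lcm(3,5) = 15
Final lcm = 15


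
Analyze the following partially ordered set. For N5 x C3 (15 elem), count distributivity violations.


Distributive law: a ^ (b v c) = (a ^ b) v (a ^ c).
Check all 15^3 = 3375 ordered triples (a,b,c).
  e.g. a=(b,0), b=(a,0), c=(c,0): lhs=(b,0) != rhs=(a,0)
  e.g. a=(b,0), b=(a,0), c=(c,1): lhs=(b,0) != rhs=(a,0)
Total violating triples: 54


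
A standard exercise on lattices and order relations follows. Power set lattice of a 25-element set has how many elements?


Power set = 2^n.
2^25 = 33554432


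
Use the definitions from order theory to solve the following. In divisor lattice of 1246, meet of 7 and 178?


In a divisor lattice, meet = gcd (greatest common divisor).
By Euclidean algorithm or factoring: gcd(7,178) = 1


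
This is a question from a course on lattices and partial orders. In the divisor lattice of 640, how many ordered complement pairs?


Complement pair (a,b): a meet b = bottom, a join b = top.
Here: gcd(a,b)=1 and lcm(a,b)=640, i.e. a*b=640 with a,b coprime.
Pairs found: (1,640), (5,128), (128,5), (640,1)
Total ordered pairs: 4


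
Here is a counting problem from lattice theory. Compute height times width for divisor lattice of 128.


Height = length of longest chain minus 1; width = size of largest antichain.
A maximum chain: 1 | 2 | 4 | 8 | 16 | 32 | 64 | 128  (height 7).
A maximum antichain: {1}  (width 1).
Product = 7 * 1 = 7


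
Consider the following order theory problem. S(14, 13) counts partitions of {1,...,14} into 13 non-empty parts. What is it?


S(n,k) = k*S(n-1,k) + S(n-1,k-1).
S(13,13) = 1, S(13,12) = 78
S(14,13) = 13*1 + 78 = 13 + 78
S(14,13) = 91


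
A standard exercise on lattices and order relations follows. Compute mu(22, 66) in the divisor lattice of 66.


In a divisor lattice, mu(a,b) = mu(b/a) where mu is the classical Mobius function.
b/a = 66/22 = 3
Prime factorization of 3: primes [3]
3 is squarefree with 1 prime factor(s), so mu(3) = (-1)^1 = -1


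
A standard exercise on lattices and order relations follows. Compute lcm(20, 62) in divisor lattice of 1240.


In a divisor lattice, join = lcm (least common multiple).
gcd(20,62) = 2
lcm(20,62) = 20*62/gcd = 1240/2 = 620


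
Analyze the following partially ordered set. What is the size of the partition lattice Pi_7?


B(n) = number of set partitions of an n-element set.
B(n) satisfies the recurrence: B(n+1) = sum_k C(n,k)*B(k).
B(7) = 877


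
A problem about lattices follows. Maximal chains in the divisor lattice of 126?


A maximal chain goes from the minimum element to a maximal element via cover relations.
Counting all min-to-max paths in the cover graph.
Total maximal chains: 12


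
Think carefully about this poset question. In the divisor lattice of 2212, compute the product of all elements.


Divisors of 2212: [1, 2, 4, 7, 14, 28, 79, 158, 316, 553, 1106, 2212]
Product = n^(d(n)/2) = 2212^(12/2)
Product = 117141487839601168384


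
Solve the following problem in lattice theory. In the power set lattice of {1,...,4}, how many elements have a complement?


An element a is complemented if some b has a meet b = bottom, a join b = top.
every subset A has complement S\A, so all elements are complemented.
Complemented elements: {}, {1}, {2}, {3}, {4}, {1,2}, ... (10 more)
Count: 16


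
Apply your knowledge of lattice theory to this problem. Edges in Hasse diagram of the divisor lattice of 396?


A cover relation a -< b holds when a < b with no c strictly between.
Cover relations:
  1 -< 2
  1 -< 3
  1 -< 11
  2 -< 4
  2 -< 6
  2 -< 22
  3 -< 6
  3 -< 9
  ...25 more
Total: 33


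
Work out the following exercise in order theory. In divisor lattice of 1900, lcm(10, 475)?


Join=lcm.
gcd(10,475)=5
lcm=950


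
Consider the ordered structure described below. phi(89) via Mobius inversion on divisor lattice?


phi(n) = n * prod_{p|n} (1 - 1/p).
Prime divisors of 89: [89]
phi(89) = 89 * (1 - 1/89)
phi(89) = 88


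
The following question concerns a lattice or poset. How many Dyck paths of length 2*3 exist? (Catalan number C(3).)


C(n) = C(2n, n) / (n+1).
C(6, 3) = 20
C(3) = 20 / 4 = 5


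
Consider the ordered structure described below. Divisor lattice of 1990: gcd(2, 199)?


Meet=gcd.
gcd(2,199)=1


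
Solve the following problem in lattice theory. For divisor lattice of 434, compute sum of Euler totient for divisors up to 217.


Divisors of 434 up to 217: [1, 2, 7, 14, 31, 62, 217]
phi values: [1, 1, 6, 6, 30, 30, 180]
Sum = 254


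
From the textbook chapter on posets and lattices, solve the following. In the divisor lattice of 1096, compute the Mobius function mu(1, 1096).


In a divisor lattice, mu(a,b) = mu(b/a) where mu is the classical Mobius function.
b/a = 1096/1 = 1096
Prime factorization of 1096: primes [2, 137]
1096 is not squarefree, so mu(1096) = 0


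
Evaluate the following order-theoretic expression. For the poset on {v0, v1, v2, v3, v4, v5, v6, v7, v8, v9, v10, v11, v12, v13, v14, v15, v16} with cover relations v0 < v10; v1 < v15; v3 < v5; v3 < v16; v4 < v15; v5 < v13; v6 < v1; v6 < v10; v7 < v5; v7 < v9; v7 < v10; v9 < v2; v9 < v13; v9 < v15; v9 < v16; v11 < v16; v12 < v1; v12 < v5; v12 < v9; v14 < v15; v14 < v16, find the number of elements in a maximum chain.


A chain is a totally ordered subset; we count the number of elements in a maximum chain.
Compute, for each element x, the size of the longest chain ending at x:
  v0: 1
  v3: 1
  v4: 1
  v6: 1
  v7: 1
  v8: 1
  ...
A maximum chain: v7 < v9 < v2
Number of elements in the longest chain: 3


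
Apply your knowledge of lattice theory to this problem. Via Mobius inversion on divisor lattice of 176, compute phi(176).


phi(n) = n * prod_{p|n} (1 - 1/p).
Prime divisors of 176: [2, 11]
phi(176) = 176 * (1 - 1/2) * (1 - 1/11)
phi(176) = 80


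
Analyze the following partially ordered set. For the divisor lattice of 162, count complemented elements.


An element a is complemented if some b has a meet b = bottom, a join b = top.
a is complemented iff gcd(a, n/a)=1, i.e. a is a unitary divisor of 162.
Complemented elements: 1, 2, 81, 162
Count: 4


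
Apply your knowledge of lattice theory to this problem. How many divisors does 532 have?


Divisors of 532: [1, 2, 4, 7, 14, 19, 28, 38, 76, 133, 266, 532]
Count: 12


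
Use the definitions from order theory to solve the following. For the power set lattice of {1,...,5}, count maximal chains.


A maximal chain goes from the minimum element to a maximal element via cover relations.
Counting all min-to-max paths in the cover graph.
Total maximal chains: 120


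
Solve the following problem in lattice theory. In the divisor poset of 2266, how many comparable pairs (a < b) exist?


A comparable pair {a,b} has a < b or b < a in the order.
Count unordered pairs where one element is strictly below the other.
Examples: {1,2}, {1,11}, {1,22}, {1,103}, ...
Total comparable pairs: 19


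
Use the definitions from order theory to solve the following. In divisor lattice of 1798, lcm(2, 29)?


Join=lcm.
gcd(2,29)=1
lcm=58


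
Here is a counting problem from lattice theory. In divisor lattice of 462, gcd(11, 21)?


Meet=gcd.
gcd(11,21)=1


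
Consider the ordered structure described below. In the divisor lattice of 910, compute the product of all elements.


Divisors of 910: [1, 2, 5, 7, 10, 13, 14, 26, 35, 65, 70, 91, 130, 182, 455, 910]
Product = n^(d(n)/2) = 910^(16/2)
Product = 470252527615152100000000


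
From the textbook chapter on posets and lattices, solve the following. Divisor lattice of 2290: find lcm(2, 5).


In a divisor lattice, join = lcm (least common multiple).
gcd(2,5) = 1
lcm(2,5) = 2*5/gcd = 10/1 = 10


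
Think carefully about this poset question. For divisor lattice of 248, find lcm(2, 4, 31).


In a divisor lattice, join = lcm (least common multiple).
Compute lcm iteratively: start with first element, then lcm(current, next).
Elements: [2, 4, 31]
lcm(2,4) = 4
lcm(4,31) = 124
Final lcm = 124


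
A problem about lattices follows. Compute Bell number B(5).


B(n) = number of set partitions of an n-element set.
B(n) satisfies the recurrence: B(n+1) = sum_k C(n,k)*B(k).
B(5) = 52


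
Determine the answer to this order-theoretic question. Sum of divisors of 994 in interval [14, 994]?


Interval [14,994] in divisors of 994: [14, 994]
Sum = 1008


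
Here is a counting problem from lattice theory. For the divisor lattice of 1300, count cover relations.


A cover relation a -< b holds when a < b with no c strictly between.
Cover relations:
  1 -< 2
  1 -< 5
  1 -< 13
  2 -< 4
  2 -< 10
  2 -< 26
  4 -< 20
  4 -< 52
  ...25 more
Total: 33


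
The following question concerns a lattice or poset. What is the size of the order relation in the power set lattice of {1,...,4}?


The order relation is {(a,b) : a <= b}, reflexive so it includes (a,a).
Examples: ({},{}), ({},{1,2}), ({},{1,2,3}), ({},{1,2,3,4}), ({},{1,2,4}), ...
Total ordered pairs: 81


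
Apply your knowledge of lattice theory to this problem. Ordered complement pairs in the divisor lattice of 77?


Complement pair (a,b): a meet b = bottom, a join b = top.
Here: gcd(a,b)=1 and lcm(a,b)=77, i.e. a*b=77 with a,b coprime.
Pairs found: (1,77), (7,11), (11,7), (77,1)
Total ordered pairs: 4


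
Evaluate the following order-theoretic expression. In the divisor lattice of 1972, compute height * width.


Height = length of longest chain minus 1; width = size of largest antichain.
A maximum chain: 1 | 29 | 493 | 986 | 1972  (height 4).
A maximum antichain: {4, 34, 58, 493}  (width 4).
Product = 4 * 4 = 16


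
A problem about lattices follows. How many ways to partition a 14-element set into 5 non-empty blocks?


S(n,k) = k*S(n-1,k) + S(n-1,k-1).
S(13,5) = 7508501, S(13,4) = 2532530
S(14,5) = 5*7508501 + 2532530 = 37542505 + 2532530
S(14,5) = 40075035


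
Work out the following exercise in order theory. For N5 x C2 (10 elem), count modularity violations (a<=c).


Modular law: if a <= c then a v (b ^ c) = (a v b) ^ c.
Check all triples (a,b,c) with a <= c among 10 elements.
  e.g. a=(a,0), b=(c,0), c=(b,0): lhs=(a,0) != rhs=(b,0)
  e.g. a=(a,0), b=(c,1), c=(b,0): lhs=(a,0) != rhs=(b,0)
Total violating triples: 6


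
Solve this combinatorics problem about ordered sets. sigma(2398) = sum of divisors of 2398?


sigma(n) = sum of divisors.
Divisors of 2398: [1, 2, 11, 22, 109, 218, 1199, 2398]
Sum = 3960


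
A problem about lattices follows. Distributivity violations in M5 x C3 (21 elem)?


Distributive law: a ^ (b v c) = (a ^ b) v (a ^ c).
Check all 21^3 = 9261 ordered triples (a,b,c).
  e.g. a=(a1,0), b=(a2,0), c=(a3,0): lhs=(a1,0) != rhs=(0,0)
  e.g. a=(a1,0), b=(a2,0), c=(a3,1): lhs=(a1,0) != rhs=(0,0)
Total violating triples: 1620


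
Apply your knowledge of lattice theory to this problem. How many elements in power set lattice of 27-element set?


Power set = 2^n.
2^27 = 134217728


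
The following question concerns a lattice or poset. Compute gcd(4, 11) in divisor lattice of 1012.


In a divisor lattice, meet = gcd (greatest common divisor).
By Euclidean algorithm or factoring: gcd(4,11) = 1


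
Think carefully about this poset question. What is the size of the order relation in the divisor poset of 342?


The order relation is {(a,b) : a <= b}, reflexive so it includes (a,a).
Examples: (1,1), (1,114), (1,171), (1,18), (1,19), ...
Total ordered pairs: 54


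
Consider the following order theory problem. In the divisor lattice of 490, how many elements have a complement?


An element a is complemented if some b has a meet b = bottom, a join b = top.
a is complemented iff gcd(a, n/a)=1, i.e. a is a unitary divisor of 490.
Complemented elements: 1, 2, 5, 10, 49, 98, ... (2 more)
Count: 8


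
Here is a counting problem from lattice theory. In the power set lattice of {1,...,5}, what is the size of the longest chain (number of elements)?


A chain is a totally ordered subset; we count the number of elements in a maximum chain.
Compute, for each element x, the size of the longest chain ending at x:
  {}: 1
  {1}: 2
  {2}: 2
  {3}: 2
  {4}: 2
  {5}: 2
  ...
A maximum chain: {} < {1} < {1,2} < {1,2,3} < {1,2,3,4} < {1,2,3,4,5}
Number of elements in the longest chain: 6


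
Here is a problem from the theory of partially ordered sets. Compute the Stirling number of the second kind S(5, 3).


S(n,k) = k*S(n-1,k) + S(n-1,k-1).
S(4,3) = 6, S(4,2) = 7
S(5,3) = 3*6 + 7 = 18 + 7
S(5,3) = 25


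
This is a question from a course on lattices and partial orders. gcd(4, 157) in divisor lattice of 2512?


Meet=gcd.
gcd(4,157)=1


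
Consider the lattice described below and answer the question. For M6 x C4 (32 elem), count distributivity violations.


Distributive law: a ^ (b v c) = (a ^ b) v (a ^ c).
Check all 32^3 = 32768 ordered triples (a,b,c).
  e.g. a=(a1,0), b=(a2,0), c=(a3,0): lhs=(a1,0) != rhs=(0,0)
  e.g. a=(a1,0), b=(a2,0), c=(a3,1): lhs=(a1,0) != rhs=(0,0)
Total violating triples: 7680


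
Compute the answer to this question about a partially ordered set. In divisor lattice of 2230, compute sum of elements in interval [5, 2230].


Interval [5,2230] in divisors of 2230: [5, 10, 1115, 2230]
Sum = 3360


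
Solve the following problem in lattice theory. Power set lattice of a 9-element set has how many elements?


Power set = 2^n.
2^9 = 512


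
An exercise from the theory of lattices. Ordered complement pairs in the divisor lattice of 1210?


Complement pair (a,b): a meet b = bottom, a join b = top.
Here: gcd(a,b)=1 and lcm(a,b)=1210, i.e. a*b=1210 with a,b coprime.
Pairs found: (1,1210), (2,605), (5,242), (10,121), ... (4 more)
Total ordered pairs: 8


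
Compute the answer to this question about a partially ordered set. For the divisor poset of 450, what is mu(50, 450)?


In a divisor lattice, mu(a,b) = mu(b/a) where mu is the classical Mobius function.
b/a = 450/50 = 9
Prime factorization of 9: primes [3]
9 is not squarefree, so mu(9) = 0


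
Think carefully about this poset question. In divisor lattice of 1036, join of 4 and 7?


In a divisor lattice, join = lcm (least common multiple).
gcd(4,7) = 1
lcm(4,7) = 4*7/gcd = 28/1 = 28


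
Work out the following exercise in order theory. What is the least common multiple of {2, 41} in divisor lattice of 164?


In a divisor lattice, join = lcm (least common multiple).
Compute lcm iteratively: start with first element, then lcm(current, next).
Elements: [2, 41]
lcm(2,41) = 82
Final lcm = 82


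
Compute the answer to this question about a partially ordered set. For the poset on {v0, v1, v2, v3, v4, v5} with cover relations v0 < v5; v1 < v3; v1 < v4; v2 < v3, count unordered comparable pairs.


A comparable pair {a,b} has a < b or b < a in the order.
Count unordered pairs where one element is strictly below the other.
Examples: {v0,v5}, {v1,v3}, {v1,v4}, {v2,v3}
Total comparable pairs: 4


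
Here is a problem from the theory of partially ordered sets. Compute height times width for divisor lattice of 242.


Height = length of longest chain minus 1; width = size of largest antichain.
A maximum chain: 1 | 11 | 121 | 242  (height 3).
A maximum antichain: {2, 11}  (width 2).
Product = 3 * 2 = 6


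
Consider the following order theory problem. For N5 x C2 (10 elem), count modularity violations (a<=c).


Modular law: if a <= c then a v (b ^ c) = (a v b) ^ c.
Check all triples (a,b,c) with a <= c among 10 elements.
  e.g. a=(a,0), b=(c,0), c=(b,0): lhs=(a,0) != rhs=(b,0)
  e.g. a=(a,0), b=(c,1), c=(b,0): lhs=(a,0) != rhs=(b,0)
Total violating triples: 6


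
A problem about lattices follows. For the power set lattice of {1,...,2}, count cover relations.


A cover relation a -< b holds when a < b with no c strictly between.
Cover relations:
  {} -< {1}
  {} -< {2}
  {1} -< {1,2}
  {2} -< {1,2}
Total: 4


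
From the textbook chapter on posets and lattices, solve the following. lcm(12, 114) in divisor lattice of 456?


Join=lcm.
gcd(12,114)=6
lcm=228


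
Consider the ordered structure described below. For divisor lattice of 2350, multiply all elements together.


Divisors of 2350: [1, 2, 5, 10, 25, 47, 50, 94, 235, 470, 1175, 2350]
Product = n^(d(n)/2) = 2350^(12/2)
Product = 168425239515625000000


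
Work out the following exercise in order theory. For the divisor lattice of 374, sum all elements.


sigma(n) = sum of divisors.
Divisors of 374: [1, 2, 11, 17, 22, 34, 187, 374]
Sum = 648


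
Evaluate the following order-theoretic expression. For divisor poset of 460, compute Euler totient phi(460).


phi(n) = n * prod_{p|n} (1 - 1/p).
Prime divisors of 460: [2, 5, 23]
phi(460) = 460 * (1 - 1/2) * (1 - 1/5) * (1 - 1/23)
phi(460) = 176


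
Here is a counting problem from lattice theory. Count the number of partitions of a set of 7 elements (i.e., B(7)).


B(n) = number of set partitions of an n-element set.
B(n) satisfies the recurrence: B(n+1) = sum_k C(n,k)*B(k).
B(7) = 877


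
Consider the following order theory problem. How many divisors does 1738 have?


Divisors of 1738: [1, 2, 11, 22, 79, 158, 869, 1738]
Count: 8


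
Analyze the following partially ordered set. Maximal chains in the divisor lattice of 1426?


A maximal chain goes from the minimum element to a maximal element via cover relations.
Counting all min-to-max paths in the cover graph.
Total maximal chains: 6


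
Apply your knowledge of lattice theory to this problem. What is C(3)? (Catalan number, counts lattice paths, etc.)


C(n) = C(2n, n) / (n+1).
C(6, 3) = 20
C(3) = 20 / 4 = 5


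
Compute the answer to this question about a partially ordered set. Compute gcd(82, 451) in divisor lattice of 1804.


In a divisor lattice, meet = gcd (greatest common divisor).
By Euclidean algorithm or factoring: gcd(82,451) = 41


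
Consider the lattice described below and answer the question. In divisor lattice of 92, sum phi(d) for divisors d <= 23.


Divisors of 92 up to 23: [1, 2, 4, 23]
phi values: [1, 1, 2, 22]
Sum = 26


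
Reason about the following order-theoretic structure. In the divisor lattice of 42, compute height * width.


Height = length of longest chain minus 1; width = size of largest antichain.
A maximum chain: 1 | 7 | 21 | 42  (height 3).
A maximum antichain: {2, 3, 7}  (width 3).
Product = 3 * 3 = 9


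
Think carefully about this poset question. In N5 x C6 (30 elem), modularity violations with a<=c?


Modular law: if a <= c then a v (b ^ c) = (a v b) ^ c.
Check all triples (a,b,c) with a <= c among 30 elements.
  e.g. a=(a,0), b=(c,0), c=(b,0): lhs=(a,0) != rhs=(b,0)
  e.g. a=(a,0), b=(c,1), c=(b,0): lhs=(a,0) != rhs=(b,0)
Total violating triples: 126


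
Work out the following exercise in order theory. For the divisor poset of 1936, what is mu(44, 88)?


In a divisor lattice, mu(a,b) = mu(b/a) where mu is the classical Mobius function.
b/a = 88/44 = 2
Prime factorization of 2: primes [2]
2 is squarefree with 1 prime factor(s), so mu(2) = (-1)^1 = -1


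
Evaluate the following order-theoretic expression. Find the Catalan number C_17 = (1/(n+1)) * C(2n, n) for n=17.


C(n) = C(2n, n) / (n+1).
C(34, 17) = 2333606220
C(17) = 2333606220 / 18 = 129644790


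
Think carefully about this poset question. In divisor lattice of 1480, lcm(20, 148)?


Join=lcm.
gcd(20,148)=4
lcm=740


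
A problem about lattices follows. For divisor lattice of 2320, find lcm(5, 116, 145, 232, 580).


In a divisor lattice, join = lcm (least common multiple).
Compute lcm iteratively: start with first element, then lcm(current, next).
Elements: [5, 116, 145, 232, 580]
lcm(5,116) = 580
lcm(580,145) = 580
lcm(580,232) = 1160
lcm(1160,580) = 1160
Final lcm = 1160


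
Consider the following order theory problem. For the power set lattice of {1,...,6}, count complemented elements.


An element a is complemented if some b has a meet b = bottom, a join b = top.
every subset A has complement S\A, so all elements are complemented.
Complemented elements: {}, {1}, {2}, {3}, {4}, {5}, ... (58 more)
Count: 64


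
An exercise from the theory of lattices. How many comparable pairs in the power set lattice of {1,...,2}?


A comparable pair {a,b} has a < b or b < a in the order.
Count unordered pairs where one element is strictly below the other.
Examples: {{},{1}}, {{},{2}}, {{},{1,2}}, {{1},{1,2}}, ...
Total comparable pairs: 5
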